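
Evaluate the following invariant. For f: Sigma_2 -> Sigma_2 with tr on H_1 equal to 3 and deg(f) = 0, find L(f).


L(f) = tr(f_0*) - tr(f_1*) + tr(f_2*).
= 1 - (3) + (0)
= -2

-2


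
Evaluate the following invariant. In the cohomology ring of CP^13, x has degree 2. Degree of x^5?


|x| = 2 in H^*(CP^n).
|x^5| = 5 * |x| = 5 * 2 = 10

10


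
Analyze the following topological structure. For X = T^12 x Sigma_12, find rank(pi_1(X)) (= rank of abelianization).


pi_1(A x B) = pi_1(A) x pi_1(B); rank of abelianization = b_1.
b_1(T^12) = 12, b_1(Sigma_12) = 2*12 = 24.
b_1(product) = 12 + 24 = 36

36


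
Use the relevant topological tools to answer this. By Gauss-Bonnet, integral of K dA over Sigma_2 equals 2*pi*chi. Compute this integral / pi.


Gauss-Bonnet: integral K dA = 2*pi*chi(M).
chi(Sigma_2) = 2 - 2*2 = -2.
(integral K dA)/pi = 2*chi = 2*(-2) = -4

-4


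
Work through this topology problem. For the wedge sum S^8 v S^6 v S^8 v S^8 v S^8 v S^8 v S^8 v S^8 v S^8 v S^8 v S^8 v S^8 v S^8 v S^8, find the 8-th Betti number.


For a wedge of spheres, H_k (k>0) is free on one generator per sphere of dimension k.
Spheres of dimension 8: count = 13.
b_8 = 13

13


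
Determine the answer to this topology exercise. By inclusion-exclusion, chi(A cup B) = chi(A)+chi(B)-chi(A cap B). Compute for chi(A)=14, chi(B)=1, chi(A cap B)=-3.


chi(A cup B) = chi(A) + chi(B) - chi(A cap B)
= 14 + (1) - (-3)
= 18

18


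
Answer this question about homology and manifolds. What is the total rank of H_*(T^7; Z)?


b_k(T^7) = C(7,k), so the sum over k is sum_k C(7,k) = 2^7.
Total = 2^7 = 128

128


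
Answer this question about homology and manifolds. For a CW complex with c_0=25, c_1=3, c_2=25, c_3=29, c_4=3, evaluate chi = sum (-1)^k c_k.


chi = sum_k (-1)^k c_k.
= (-1)^0*25 + (-1)^1*3 + (-1)^2*25 + (-1)^3*29 + (-1)^4*3
= (25) + (-3) + (25) + (-29) + (3)
= 21

21


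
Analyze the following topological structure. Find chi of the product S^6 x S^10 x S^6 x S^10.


chi is multiplicative: chi(X x Y) = chi(X) chi(Y).
Each even-dim sphere has chi = 2. There are 4 factors.
chi = 2^4 = 16

16


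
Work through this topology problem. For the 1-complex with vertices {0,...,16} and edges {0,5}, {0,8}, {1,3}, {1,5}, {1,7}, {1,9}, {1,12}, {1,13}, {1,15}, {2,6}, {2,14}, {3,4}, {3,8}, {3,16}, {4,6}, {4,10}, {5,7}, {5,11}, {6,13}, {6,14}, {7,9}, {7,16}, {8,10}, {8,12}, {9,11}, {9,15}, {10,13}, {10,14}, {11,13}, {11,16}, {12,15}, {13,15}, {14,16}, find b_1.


b_1 = E - V + (number of components).
E = 33, V = 17, components = 1.
b_1 = 33 - 17 + 1 = 17

17


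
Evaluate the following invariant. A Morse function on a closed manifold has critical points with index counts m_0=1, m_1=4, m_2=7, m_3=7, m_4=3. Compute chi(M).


Morse theory: chi(M) = sum_k (-1)^k m_k where m_k = #(index-k critical points).
= (1) + (-4) + (7) + (-7) + (3) = 0

0


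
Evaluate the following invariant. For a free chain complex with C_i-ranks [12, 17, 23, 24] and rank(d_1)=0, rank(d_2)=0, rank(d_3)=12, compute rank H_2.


rank H_k = rank(ker d_k) - rank(im d_{k+1}).
rank(ker d_2) = rank(C_2) - rank(d_2) = 23 - 0 = 23.
rank(im d_{2+1}) = 12.
rank H_2 = 23 - 12 = 11

11


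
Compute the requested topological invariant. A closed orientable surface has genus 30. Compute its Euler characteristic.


For a closed orientable surface of genus g: chi = 2 - 2g.
Here g = 30.
chi = 2 - 2*30 = 2 - 60 = -58

-58


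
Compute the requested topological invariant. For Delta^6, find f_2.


Delta^6 has 6+1 vertices. A 2-face is a choice of 2+1 vertices.
f_2 = C(6+1, 2+1) = C(7,3) = 35

35


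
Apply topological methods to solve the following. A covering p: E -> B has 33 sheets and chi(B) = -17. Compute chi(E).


For a finite covering: chi(E) = (number of sheets) * chi(B).
chi(E) = 33 * (-17) = -561

-561


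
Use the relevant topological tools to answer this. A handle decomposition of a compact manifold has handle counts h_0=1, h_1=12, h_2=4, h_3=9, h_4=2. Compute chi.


Handles of index k contribute (-1)^k to chi (same as CW cells).
chi = (1) + (-12) + (4) + (-9) + (2) = -14

-14


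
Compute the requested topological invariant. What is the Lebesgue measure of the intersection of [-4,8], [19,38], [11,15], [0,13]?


Intersection = [max(a_i), min(b_i)] = [19, 8].
Since 19 > 8, the intersection is empty.
Length = 0

0


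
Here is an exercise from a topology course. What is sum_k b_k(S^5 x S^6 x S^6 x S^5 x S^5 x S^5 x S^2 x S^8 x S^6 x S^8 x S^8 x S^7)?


Total Betti number is multiplicative under products.
Each S^d (d>=1) has total Betti number 2.
There are 12 sphere factors.
Total = 2^12 = 4096

4096


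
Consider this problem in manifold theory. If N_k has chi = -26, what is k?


chi = 2 - k for closed non-orientable surfaces with k crosscaps.
-26 = 2 - k
k = 2 - (-26) = 28

28


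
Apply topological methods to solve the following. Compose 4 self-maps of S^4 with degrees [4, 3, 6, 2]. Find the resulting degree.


Degree is multiplicative: deg(composition) = product of degrees.
= (4) * (3) * (6) * (2) = 144

144


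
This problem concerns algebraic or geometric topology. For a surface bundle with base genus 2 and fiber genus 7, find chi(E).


For a fiber bundle F -> E -> B (with CW structure): chi(E) = chi(B) * chi(F).
chi(Sigma_2) = -2, chi(Sigma_7) = -12.
chi(E) = (-2) * (-12) = 24

24


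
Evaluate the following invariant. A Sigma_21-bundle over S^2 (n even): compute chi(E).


chi(S^2) = 2 (n even), chi(Sigma_21) = 2 - 2*21 = -40.
chi(E) = 2 * (-40) = -80

-80


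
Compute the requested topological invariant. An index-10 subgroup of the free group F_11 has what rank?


Nielsen-Schreier: an index-n subgroup of F_r is free of rank 1 + n(r-1).
Equivalently: chi(cover) = n*chi(base); chi(vee_r S^1) = 1 - 11 = -10.
chi(E) = 10*(-10) = -100; rank = 1 - chi(E) = 1 - (-100) = 101.
rank = 1 + 10*(11-1) = 1 + 100 = 101

101


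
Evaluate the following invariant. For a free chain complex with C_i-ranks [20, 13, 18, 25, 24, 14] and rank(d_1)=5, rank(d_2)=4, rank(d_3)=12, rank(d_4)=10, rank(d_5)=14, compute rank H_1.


rank H_k = rank(ker d_k) - rank(im d_{k+1}).
rank(ker d_1) = rank(C_1) - rank(d_1) = 13 - 5 = 8.
rank(im d_{1+1}) = 4.
rank H_1 = 8 - 4 = 4

4


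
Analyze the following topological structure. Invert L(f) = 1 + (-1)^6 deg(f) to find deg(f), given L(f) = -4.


L(f) = 1 + (-1)^6 deg(f) on S^6.
-4 = 1 + (-1)^6 * deg(f)
(-1)^6 * deg(f) = -5
deg(f) = -5

-5


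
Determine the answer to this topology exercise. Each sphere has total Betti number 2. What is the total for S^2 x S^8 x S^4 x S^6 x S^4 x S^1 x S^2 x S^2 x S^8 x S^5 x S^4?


Total Betti number is multiplicative under products.
Each S^d (d>=1) has total Betti number 2.
There are 11 sphere factors.
Total = 2^11 = 2048

2048


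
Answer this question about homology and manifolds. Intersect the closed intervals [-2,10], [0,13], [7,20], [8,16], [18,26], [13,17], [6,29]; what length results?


Intersection = [max(a_i), min(b_i)] = [18, 10].
Since 18 > 10, the intersection is empty.
Length = 0

0


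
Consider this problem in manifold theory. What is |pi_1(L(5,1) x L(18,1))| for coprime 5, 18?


pi_1(X x Y) = pi_1(X) x pi_1(Y).
pi_1(L(5,1)) = Z/5, pi_1(L(18,1)) = Z/18.
|Z/5 x Z/18| = 5 * 18 = 90

90


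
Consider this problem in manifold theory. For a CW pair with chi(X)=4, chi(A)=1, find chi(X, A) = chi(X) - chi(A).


Relative Euler characteristic: chi(X, A) = chi(X) - chi(A).
= 4 - (1) = 3

3


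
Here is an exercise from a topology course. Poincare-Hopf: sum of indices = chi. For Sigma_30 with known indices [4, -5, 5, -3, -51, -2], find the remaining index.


Poincare-Hopf: sum of indices = chi(M).
chi(Sigma_30) = 2 - 2*30 = -58.
Sum of known indices = -52.
x = chi - (sum known) = -58 - (-52) = -6

-6


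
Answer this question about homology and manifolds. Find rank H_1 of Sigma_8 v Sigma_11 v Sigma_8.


For a wedge X v Y: reduced H_k(X v Y) = H_k(X) + H_k(Y).
Each Sigma_g contributes b_1 = 2g.
b_1 = 16 + 22 + 16 = 54

54


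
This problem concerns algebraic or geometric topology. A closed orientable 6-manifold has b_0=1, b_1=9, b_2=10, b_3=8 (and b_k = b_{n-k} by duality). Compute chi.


By Poincare duality b_k = b_{6-k}, so full Betti numbers: b_0=1, b_1=9, b_2=10, b_3=8, b_4=10, b_5=9, b_6=1.
chi = sum (-1)^k b_k = -4

-4


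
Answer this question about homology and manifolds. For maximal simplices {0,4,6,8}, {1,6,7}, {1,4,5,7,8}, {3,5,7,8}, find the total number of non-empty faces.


Each maximal simplex on m vertices has 2^m - 1 nonempty faces.
Take the union (dedupe shared faces).
Total distinct faces = 54

54


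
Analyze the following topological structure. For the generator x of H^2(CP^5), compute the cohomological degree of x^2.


|x| = 2 in H^*(CP^n).
|x^2| = 2 * |x| = 2 * 2 = 4

4


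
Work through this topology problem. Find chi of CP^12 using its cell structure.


CP^12 has one cell in each even dimension 0, 2, ..., 2*12 (12+1 cells total).
All cells are even-dimensional, so chi = number of cells.
chi = 12 + 1 = 13

13


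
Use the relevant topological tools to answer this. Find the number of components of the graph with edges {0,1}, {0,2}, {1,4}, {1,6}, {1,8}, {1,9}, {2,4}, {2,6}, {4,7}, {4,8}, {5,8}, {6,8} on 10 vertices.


Run DFS/union-find over 10 vertices.
V = 10, E = 12.
Number of components = 2

2


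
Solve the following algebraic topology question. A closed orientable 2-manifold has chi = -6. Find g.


chi = 2 - 2g for closed orientable surfaces.
-6 = 2 - 2g
2g = 2 - (-6) = 8
g = 4

4


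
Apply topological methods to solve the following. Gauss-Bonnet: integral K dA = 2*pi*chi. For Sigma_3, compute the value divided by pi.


Gauss-Bonnet: integral K dA = 2*pi*chi(M).
chi(Sigma_3) = 2 - 2*3 = -4.
(integral K dA)/pi = 2*chi = 2*(-4) = -8

-8


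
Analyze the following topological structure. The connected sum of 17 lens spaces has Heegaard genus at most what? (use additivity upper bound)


Heegaard genus satisfies g(A#B) <= g(A) + g(B).
Each lens space has g = 1.
Upper bound: 17 * 1 = 17

17


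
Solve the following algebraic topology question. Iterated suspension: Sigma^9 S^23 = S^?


Each suspension raises dimension by 1: Sigma S^n = S^{n+1}.
Sigma^9 S^23 = S^{23+9} = S^32

32


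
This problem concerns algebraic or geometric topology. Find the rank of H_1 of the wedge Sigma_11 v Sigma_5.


For a wedge: H_1(A v B) = H_1(A) + H_1(B).
b_1(Sigma_11) = 22, b_1(Sigma_5) = 10.
b_1 = 22 + 10 = 32

32


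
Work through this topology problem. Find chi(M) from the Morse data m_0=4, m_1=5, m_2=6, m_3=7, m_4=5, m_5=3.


Morse theory: chi(M) = sum_k (-1)^k m_k where m_k = #(index-k critical points).
= (4) + (-5) + (6) + (-7) + (5) + (-3) = 0

0


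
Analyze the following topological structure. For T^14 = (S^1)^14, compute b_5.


By the Kunneth formula, b_k(T^n) = C(n,k).
b_5(T^14) = C(14,5).
C(14,5) = 14!/(5!*9!) = 2002

2002


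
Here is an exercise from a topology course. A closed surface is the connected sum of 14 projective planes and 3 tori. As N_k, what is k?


Since a >= 1, the sum is non-orientable; each T^2 can be replaced by RP^2 # RP^2 (since T^2#RP^2 = 3RP^2).
Total crosscaps k = 14 + 2*3 = 20.
Check via chi: chi = 14*1 + 3*0 - (14+3-1)*2 = -18 = 2 - k = -18. Consistent.

20


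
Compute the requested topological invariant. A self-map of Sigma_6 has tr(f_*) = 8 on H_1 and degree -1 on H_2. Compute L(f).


L(f) = tr(f_0*) - tr(f_1*) + tr(f_2*).
= 1 - (8) + (-1)
= -8

-8


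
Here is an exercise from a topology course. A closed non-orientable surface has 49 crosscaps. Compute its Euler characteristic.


For a non-orientable closed surface with k crosscaps: chi = 2 - k.
Here k = 49.
chi = 2 - 49 = -47

-47


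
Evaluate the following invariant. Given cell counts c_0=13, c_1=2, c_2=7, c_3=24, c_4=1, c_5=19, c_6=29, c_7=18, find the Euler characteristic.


chi = sum_k (-1)^k c_k.
= (-1)^0*13 + (-1)^1*2 + (-1)^2*7 + (-1)^3*24 + (-1)^4*1 + (-1)^5*19 + (-1)^6*29 + (-1)^7*18
= (13) + (-2) + (7) + (-24) + (1) + (-19) + (29) + (-18)
= -13

-13


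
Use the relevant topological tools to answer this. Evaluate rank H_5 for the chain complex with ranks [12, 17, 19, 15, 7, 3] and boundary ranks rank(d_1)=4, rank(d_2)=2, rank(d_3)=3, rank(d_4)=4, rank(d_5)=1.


rank H_k = rank(ker d_k) - rank(im d_{k+1}).
rank(ker d_5) = rank(C_5) - rank(d_5) = 3 - 1 = 2.
rank(im d_{5+1}) = 0.
rank H_5 = 2 - 0 = 2

2


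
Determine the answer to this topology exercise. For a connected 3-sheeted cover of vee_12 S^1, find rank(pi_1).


Nielsen-Schreier: an index-n subgroup of F_r is free of rank 1 + n(r-1).
Equivalently: chi(cover) = n*chi(base); chi(vee_r S^1) = 1 - 12 = -11.
chi(E) = 3*(-11) = -33; rank = 1 - chi(E) = 1 - (-33) = 34.
rank = 1 + 3*(12-1) = 1 + 33 = 34

34


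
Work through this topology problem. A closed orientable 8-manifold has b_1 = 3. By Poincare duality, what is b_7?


Poincare duality for closed orientable n-manifolds: b_k = b_{n-k}.
Here n = 8, so b_7 = b_1 = 3

3


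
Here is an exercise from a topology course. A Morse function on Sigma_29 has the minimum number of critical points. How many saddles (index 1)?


A perfect Morse function has m_k = b_k.
For Sigma_29: b_0=1, b_1=2g=58, b_2=1.
Saddles m_1 = 2g = 58

58


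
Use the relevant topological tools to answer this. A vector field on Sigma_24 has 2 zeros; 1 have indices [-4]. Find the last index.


Poincare-Hopf: sum of indices = chi(M).
chi(Sigma_24) = 2 - 2*24 = -46.
Sum of known indices = -4.
x = chi - (sum known) = -46 - (-4) = -42

-42


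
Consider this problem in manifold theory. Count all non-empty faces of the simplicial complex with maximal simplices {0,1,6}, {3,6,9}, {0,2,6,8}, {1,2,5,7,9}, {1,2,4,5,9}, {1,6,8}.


Each maximal simplex on m vertices has 2^m - 1 nonempty faces.
Take the union (dedupe shared faces).
Total distinct faces = 71

71


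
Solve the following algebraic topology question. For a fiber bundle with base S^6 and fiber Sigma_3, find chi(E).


chi(S^6) = 2 (n even), chi(Sigma_3) = 2 - 2*3 = -4.
chi(E) = 2 * (-4) = -8

-8


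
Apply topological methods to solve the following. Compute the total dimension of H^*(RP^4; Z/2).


H^k(RP^4; Z/2) = Z/2 for each 0 <= k <= 4.
Total dimension = 4 + 1 = 5

5


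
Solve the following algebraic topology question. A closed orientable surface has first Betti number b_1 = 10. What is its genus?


For a closed orientable surface: b_1 = 2g.
10 = 2g
g = 10 / 2 = 5

5


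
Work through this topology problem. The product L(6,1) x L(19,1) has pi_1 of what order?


pi_1(X x Y) = pi_1(X) x pi_1(Y).
pi_1(L(6,1)) = Z/6, pi_1(L(19,1)) = Z/19.
|Z/6 x Z/19| = 6 * 19 = 114

114


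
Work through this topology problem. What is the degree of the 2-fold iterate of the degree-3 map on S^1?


deg(f) = 3. Degree is multiplicative: deg(f^2) = (deg f)^2.
deg(f^2) = (3)^2 = 9

9


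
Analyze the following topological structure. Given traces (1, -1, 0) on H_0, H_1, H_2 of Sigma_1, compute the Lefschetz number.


L(f) = tr(f_0*) - tr(f_1*) + tr(f_2*).
= 1 - (-1) + (0)
= 2

2


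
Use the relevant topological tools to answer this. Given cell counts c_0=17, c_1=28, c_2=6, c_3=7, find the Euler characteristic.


chi = sum_k (-1)^k c_k.
= (-1)^0*17 + (-1)^1*28 + (-1)^2*6 + (-1)^3*7
= (17) + (-28) + (6) + (-7)
= -12

-12


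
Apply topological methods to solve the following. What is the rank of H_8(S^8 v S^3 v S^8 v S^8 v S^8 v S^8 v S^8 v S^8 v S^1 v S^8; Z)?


For a wedge of spheres, H_k (k>0) is free on one generator per sphere of dimension k.
Spheres of dimension 8: count = 8.
b_8 = 8

8


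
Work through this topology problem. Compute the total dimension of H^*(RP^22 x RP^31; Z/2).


dim H^*(RP^n; Z/2) = n+1 (one Z/2 in each degree 0..n).
Total Betti number is multiplicative.
Total = (22+1) * (31+1) = 23 * 32 = 736

736


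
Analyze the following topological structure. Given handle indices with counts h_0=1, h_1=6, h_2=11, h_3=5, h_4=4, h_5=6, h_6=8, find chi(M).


Handles of index k contribute (-1)^k to chi (same as CW cells).
chi = (1) + (-6) + (11) + (-5) + (4) + (-6) + (8) = 7

7


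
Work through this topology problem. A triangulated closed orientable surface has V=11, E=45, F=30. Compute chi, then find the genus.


chi = V - E + F = 11 - 45 + 30 = -4
For orientable closed surface: chi = 2 - 2g, so g = (2 - chi)/2.
g = (2 - (-4)) / 2 = 6 / 2 = 3

3


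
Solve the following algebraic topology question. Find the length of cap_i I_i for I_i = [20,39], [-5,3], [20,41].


Intersection = [max(a_i), min(b_i)] = [20, 3].
Since 20 > 3, the intersection is empty.
Length = 0

0


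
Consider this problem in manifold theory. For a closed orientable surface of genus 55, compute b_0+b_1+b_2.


For Sigma_55: b_0 = 1, b_1 = 2g = 110, b_2 = 1.
Total = 1 + 110 + 1 = 112

112


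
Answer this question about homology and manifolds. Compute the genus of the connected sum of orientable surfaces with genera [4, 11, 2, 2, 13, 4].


Genus is additive under connected sum of orientable surfaces.
g = 4 + 11 + 2 + 2 + 13 + 4 = 36

36


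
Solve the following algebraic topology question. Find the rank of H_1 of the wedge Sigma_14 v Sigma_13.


For a wedge: H_1(A v B) = H_1(A) + H_1(B).
b_1(Sigma_14) = 28, b_1(Sigma_13) = 26.
b_1 = 28 + 26 = 54

54


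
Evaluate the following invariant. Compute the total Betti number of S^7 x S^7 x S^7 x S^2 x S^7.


Total Betti number is multiplicative under products.
Each S^d (d>=1) has total Betti number 2.
There are 5 sphere factors.
Total = 2^5 = 32

32


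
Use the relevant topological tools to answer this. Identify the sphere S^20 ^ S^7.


S^m ^ S^n = S^{m+n}.
k = 20 + 7 = 27

27


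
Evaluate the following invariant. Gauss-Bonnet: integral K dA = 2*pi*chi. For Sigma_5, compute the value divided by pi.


Gauss-Bonnet: integral K dA = 2*pi*chi(M).
chi(Sigma_5) = 2 - 2*5 = -8.
(integral K dA)/pi = 2*chi = 2*(-8) = -16

-16


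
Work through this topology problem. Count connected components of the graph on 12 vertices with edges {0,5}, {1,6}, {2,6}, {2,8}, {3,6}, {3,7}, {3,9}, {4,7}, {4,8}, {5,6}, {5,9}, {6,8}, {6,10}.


Run DFS/union-find over 12 vertices.
V = 12, E = 13.
Number of components = 2

2


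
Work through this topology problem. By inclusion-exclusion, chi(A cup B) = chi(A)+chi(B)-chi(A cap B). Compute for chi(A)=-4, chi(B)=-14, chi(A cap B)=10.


chi(A cup B) = chi(A) + chi(B) - chi(A cap B)
= -4 + (-14) - (10)
= -28

-28


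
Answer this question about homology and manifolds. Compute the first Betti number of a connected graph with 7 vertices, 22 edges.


For a connected graph: rank(pi_1) = b_1 = E - V + 1 = 1 - chi.
chi = V - E = 7 - 22 = -15.
rank = 1 - (-15) = 22 - 7 + 1 = 16

16


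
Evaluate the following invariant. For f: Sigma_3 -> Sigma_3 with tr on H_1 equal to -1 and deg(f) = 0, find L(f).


L(f) = tr(f_0*) - tr(f_1*) + tr(f_2*).
= 1 - (-1) + (0)
= 2

2


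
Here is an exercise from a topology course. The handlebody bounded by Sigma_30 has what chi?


A genus-g handlebody deformation retracts to a wedge of g circles.
chi(vee_g S^1) = 1 - g.
chi(H_30) = 1 - 30 = -29

-29


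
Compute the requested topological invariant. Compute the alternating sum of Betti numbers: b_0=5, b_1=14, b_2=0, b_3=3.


chi = sum_k (-1)^k b_k.
= (5) + (-14) + (0) + (-3)
= -12

-12


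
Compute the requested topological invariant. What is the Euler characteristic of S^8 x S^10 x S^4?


chi is multiplicative: chi(X x Y) = chi(X) chi(Y).
Each even-dim sphere has chi = 2. There are 3 factors.
chi = 2^3 = 8

8


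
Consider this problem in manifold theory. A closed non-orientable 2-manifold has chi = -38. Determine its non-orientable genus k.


chi = 2 - k for closed non-orientable surfaces with k crosscaps.
-38 = 2 - k
k = 2 - (-38) = 40

40


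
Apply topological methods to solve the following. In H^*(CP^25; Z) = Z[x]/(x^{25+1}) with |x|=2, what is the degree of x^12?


|x| = 2 in H^*(CP^n).
|x^12| = 12 * |x| = 12 * 2 = 24

24


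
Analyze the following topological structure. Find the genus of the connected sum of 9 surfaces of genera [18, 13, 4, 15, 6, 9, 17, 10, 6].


Genus is additive under connected sum of orientable surfaces.
g = 18 + 13 + 4 + 15 + 6 + 9 + 17 + 10 + 6 = 98

98


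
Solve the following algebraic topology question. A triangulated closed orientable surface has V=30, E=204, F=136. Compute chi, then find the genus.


chi = V - E + F = 30 - 204 + 136 = -38
For orientable closed surface: chi = 2 - 2g, so g = (2 - chi)/2.
g = (2 - (-38)) / 2 = 40 / 2 = 20

20


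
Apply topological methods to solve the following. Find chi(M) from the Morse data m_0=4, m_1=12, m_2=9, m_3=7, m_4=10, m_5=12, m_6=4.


Morse theory: chi(M) = sum_k (-1)^k m_k where m_k = #(index-k critical points).
= (4) + (-12) + (9) + (-7) + (10) + (-12) + (4) = -4

-4


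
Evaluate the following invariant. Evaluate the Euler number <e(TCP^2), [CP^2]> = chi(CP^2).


For any closed oriented manifold, <e(TM),[M]> = chi(M).
chi(CP^2) = 2+1 = 3

3


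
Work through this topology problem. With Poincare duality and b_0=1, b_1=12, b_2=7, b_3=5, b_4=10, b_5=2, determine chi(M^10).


By Poincare duality b_k = b_{10-k}, so full Betti numbers: b_0=1, b_1=12, b_2=7, b_3=5, b_4=10, b_5=2, b_6=10, b_7=5, b_8=7, b_9=12, b_10=1.
chi = sum (-1)^k b_k = 0

0


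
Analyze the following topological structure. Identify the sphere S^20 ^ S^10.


S^m ^ S^n = S^{m+n}.
k = 20 + 10 = 30

30


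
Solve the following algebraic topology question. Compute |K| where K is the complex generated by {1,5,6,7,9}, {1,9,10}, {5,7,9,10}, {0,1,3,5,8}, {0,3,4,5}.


Each maximal simplex on m vertices has 2^m - 1 nonempty faces.
Take the union (dedupe shared faces).
Total distinct faces = 77

77


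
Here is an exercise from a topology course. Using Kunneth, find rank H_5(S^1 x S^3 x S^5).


Each S^d has Poincare polynomial 1 + t^d.
The product S^1 x S^3 x S^5 has Poincare polynomial prod(1+t^d_i).
Expanding: b_0=1, b_1=1, b_3=1, b_4=1, b_5=1, b_6=1, b_8=1, b_9=1.
b_5 = 1

1


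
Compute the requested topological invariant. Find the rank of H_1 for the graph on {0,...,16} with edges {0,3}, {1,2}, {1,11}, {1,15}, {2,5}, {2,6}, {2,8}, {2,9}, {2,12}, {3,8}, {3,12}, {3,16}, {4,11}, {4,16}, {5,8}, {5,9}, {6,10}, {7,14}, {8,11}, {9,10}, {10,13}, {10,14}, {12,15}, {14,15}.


b_1 = E - V + (number of components).
E = 24, V = 17, components = 1.
b_1 = 24 - 17 + 1 = 8

8


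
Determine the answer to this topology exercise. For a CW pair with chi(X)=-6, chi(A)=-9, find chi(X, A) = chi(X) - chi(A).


Relative Euler characteristic: chi(X, A) = chi(X) - chi(A).
= -6 - (-9) = 3

3


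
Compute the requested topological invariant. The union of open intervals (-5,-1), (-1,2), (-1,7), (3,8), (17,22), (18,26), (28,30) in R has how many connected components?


Sort and merge overlapping open intervals.
Merged: (-5,-1), (-1,8), (17,26), (28,30).
Number of components = 4

4


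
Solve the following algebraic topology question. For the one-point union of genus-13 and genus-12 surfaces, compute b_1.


For a wedge: H_1(A v B) = H_1(A) + H_1(B).
b_1(Sigma_13) = 26, b_1(Sigma_12) = 24.
b_1 = 26 + 24 = 50

50


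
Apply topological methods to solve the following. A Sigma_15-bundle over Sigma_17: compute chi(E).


For a fiber bundle F -> E -> B (with CW structure): chi(E) = chi(B) * chi(F).
chi(Sigma_17) = -32, chi(Sigma_15) = -28.
chi(E) = (-32) * (-28) = 896

896


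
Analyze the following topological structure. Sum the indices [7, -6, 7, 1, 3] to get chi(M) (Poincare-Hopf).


Poincare-Hopf: chi(M) = sum of indices of zeros.
chi = (7) + (-6) + (7) + (1) + (3) = 12

12


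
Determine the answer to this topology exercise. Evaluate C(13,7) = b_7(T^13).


By the Kunneth formula, b_k(T^n) = C(n,k).
b_7(T^13) = C(13,7).
C(13,7) = 13!/(7!*6!) = 1716

1716


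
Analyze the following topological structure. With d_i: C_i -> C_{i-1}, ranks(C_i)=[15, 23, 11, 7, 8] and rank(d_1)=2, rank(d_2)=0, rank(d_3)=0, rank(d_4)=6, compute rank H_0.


rank H_k = rank(ker d_k) - rank(im d_{k+1}).
rank(ker d_0) = rank(C_0) - rank(d_0) = 15 - 0 = 15.
rank(im d_{0+1}) = 2.
rank H_0 = 15 - 2 = 13

13


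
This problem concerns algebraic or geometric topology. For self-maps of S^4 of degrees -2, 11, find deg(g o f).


Degree is multiplicative under composition: deg(g o f) = deg(g) * deg(f).
= 11 * -2 = -22

-22


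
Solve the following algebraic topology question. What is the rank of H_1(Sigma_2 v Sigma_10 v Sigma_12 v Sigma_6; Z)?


For a wedge X v Y: reduced H_k(X v Y) = H_k(X) + H_k(Y).
Each Sigma_g contributes b_1 = 2g.
b_1 = 4 + 20 + 24 + 12 = 60

60


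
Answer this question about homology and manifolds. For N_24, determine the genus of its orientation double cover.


chi(N_24) = 2 - 24 = -22.
Double cover: chi(Sigma_g) = 2 * chi(N_24) = 2*(-22) = -44.
2 - 2g = -44, so g = (2 - (-44))/2 = 46/2 = 23

23


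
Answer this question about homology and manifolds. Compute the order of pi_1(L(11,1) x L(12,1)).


pi_1(X x Y) = pi_1(X) x pi_1(Y).
pi_1(L(11,1)) = Z/11, pi_1(L(12,1)) = Z/12.
|Z/11 x Z/12| = 11 * 12 = 132

132


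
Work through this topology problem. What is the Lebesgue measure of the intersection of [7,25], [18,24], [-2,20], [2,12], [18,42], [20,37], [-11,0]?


Intersection = [max(a_i), min(b_i)] = [20, 0].
Since 20 > 0, the intersection is empty.
Length = 0

0


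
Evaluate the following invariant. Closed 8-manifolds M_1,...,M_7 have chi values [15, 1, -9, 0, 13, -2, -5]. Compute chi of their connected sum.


For n-manifolds: chi(A#B) = chi(A) + chi(B) - chi(S^8).
chi(S^8) = 1 + (-1)^8 = 2.
chi(#) = (sum chi_i) - (7-1)*chi(S^8) = 13 - 6*2 = 1

1


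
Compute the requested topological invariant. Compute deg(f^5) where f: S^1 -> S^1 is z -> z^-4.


deg(f) = -4. Degree is multiplicative: deg(f^5) = (deg f)^5.
deg(f^5) = (-4)^5 = -1024

-1024


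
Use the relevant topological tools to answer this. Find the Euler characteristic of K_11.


K_11: V = 11, E = C(11,2) = 55.
chi = V - E = 11 - 55 = -44

-44


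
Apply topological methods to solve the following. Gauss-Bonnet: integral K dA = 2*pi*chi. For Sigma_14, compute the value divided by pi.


Gauss-Bonnet: integral K dA = 2*pi*chi(M).
chi(Sigma_14) = 2 - 2*14 = -26.
(integral K dA)/pi = 2*chi = 2*(-26) = -52

-52


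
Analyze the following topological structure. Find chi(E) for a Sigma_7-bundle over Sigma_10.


For a fiber bundle F -> E -> B (with CW structure): chi(E) = chi(B) * chi(F).
chi(Sigma_10) = -18, chi(Sigma_7) = -12.
chi(E) = (-18) * (-12) = 216

216


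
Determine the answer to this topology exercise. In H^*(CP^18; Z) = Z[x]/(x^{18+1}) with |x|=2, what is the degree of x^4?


|x| = 2 in H^*(CP^n).
|x^4| = 4 * |x| = 4 * 2 = 8

8


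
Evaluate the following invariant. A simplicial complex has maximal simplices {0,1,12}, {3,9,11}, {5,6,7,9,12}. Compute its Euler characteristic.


Enumerate all faces; f-vector: f_0=9, f_1=16, f_2=12, f_3=5, f_4=1.
chi = sum (-1)^k f_k = 1

1


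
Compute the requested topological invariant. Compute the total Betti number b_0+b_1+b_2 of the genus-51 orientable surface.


For Sigma_51: b_0 = 1, b_1 = 2g = 102, b_2 = 1.
Total = 1 + 102 + 1 = 104

104


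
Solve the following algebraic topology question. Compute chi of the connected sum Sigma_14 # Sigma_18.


chi(Sigma_14) = 2 - 2*14 = -26
chi(Sigma_18) = 2 - 2*18 = -34
For surfaces: chi(A#B) = chi(A) + chi(B) - 2.
chi = -26 + -34 - 2 = -62

-62


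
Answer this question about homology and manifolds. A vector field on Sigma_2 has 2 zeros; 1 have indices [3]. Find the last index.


Poincare-Hopf: sum of indices = chi(M).
chi(Sigma_2) = 2 - 2*2 = -2.
Sum of known indices = 3.
x = chi - (sum known) = -2 - (3) = -5

-5


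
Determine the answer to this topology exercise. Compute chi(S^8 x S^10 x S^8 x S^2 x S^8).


chi is multiplicative: chi(X x Y) = chi(X) chi(Y).
Each even-dim sphere has chi = 2. There are 5 factors.
chi = 2^5 = 32

32


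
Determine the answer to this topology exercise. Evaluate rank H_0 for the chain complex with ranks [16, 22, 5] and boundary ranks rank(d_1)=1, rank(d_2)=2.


rank H_k = rank(ker d_k) - rank(im d_{k+1}).
rank(ker d_0) = rank(C_0) - rank(d_0) = 16 - 0 = 16.
rank(im d_{0+1}) = 1.
rank H_0 = 16 - 1 = 15

15


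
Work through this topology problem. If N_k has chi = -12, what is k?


chi = 2 - k for closed non-orientable surfaces with k crosscaps.
-12 = 2 - k
k = 2 - (-12) = 14

14


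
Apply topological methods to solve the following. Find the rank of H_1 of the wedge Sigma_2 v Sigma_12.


For a wedge: H_1(A v B) = H_1(A) + H_1(B).
b_1(Sigma_2) = 4, b_1(Sigma_12) = 24.
b_1 = 4 + 24 = 28

28


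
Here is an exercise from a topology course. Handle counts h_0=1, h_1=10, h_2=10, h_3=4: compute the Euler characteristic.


Handles of index k contribute (-1)^k to chi (same as CW cells).
chi = (1) + (-10) + (10) + (-4) = -3

-3


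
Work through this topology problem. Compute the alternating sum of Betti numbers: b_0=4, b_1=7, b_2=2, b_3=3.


chi = sum_k (-1)^k b_k.
= (4) + (-7) + (2) + (-3)
= -4

-4


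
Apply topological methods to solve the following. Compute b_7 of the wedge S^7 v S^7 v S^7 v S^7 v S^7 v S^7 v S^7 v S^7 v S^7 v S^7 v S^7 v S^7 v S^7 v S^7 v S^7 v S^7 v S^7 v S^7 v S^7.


For a wedge of spheres, H_k (k>0) is free on one generator per sphere of dimension k.
Spheres of dimension 7: count = 19.
b_7 = 19

19


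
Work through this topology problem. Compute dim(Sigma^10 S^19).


Each suspension raises dimension by 1: Sigma S^n = S^{n+1}.
Sigma^10 S^19 = S^{19+10} = S^29

29


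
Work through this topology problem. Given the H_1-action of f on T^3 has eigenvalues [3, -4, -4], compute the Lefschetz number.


For a torus self-map: L(f) = det(I - A) where A acts on H_1.
L(f) = (1-3) * (1--4) * (1--4) = -2 * 5 * 5 = -50

-50


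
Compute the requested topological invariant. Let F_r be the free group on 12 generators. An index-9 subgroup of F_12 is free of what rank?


Nielsen-Schreier: an index-n subgroup of F_r is free of rank 1 + n(r-1).
Equivalently: chi(cover) = n*chi(base); chi(vee_r S^1) = 1 - 12 = -11.
chi(E) = 9*(-11) = -99; rank = 1 - chi(E) = 1 - (-99) = 100.
rank = 1 + 9*(12-1) = 1 + 99 = 100

100


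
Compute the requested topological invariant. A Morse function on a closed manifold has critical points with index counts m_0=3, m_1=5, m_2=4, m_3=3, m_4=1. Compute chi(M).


Morse theory: chi(M) = sum_k (-1)^k m_k where m_k = #(index-k critical points).
= (3) + (-5) + (4) + (-3) + (1) = 0

0


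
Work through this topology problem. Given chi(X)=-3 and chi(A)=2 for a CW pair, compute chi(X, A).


Relative Euler characteristic: chi(X, A) = chi(X) - chi(A).
= -3 - (2) = -5

-5


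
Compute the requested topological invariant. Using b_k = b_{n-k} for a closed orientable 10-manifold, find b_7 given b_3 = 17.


Poincare duality for closed orientable n-manifolds: b_k = b_{n-k}.
Here n = 10, so b_7 = b_3 = 17

17


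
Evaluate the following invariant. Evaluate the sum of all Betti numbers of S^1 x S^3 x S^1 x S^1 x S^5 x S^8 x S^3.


Total Betti number is multiplicative under products.
Each S^d (d>=1) has total Betti number 2.
There are 7 sphere factors.
Total = 2^7 = 128

128


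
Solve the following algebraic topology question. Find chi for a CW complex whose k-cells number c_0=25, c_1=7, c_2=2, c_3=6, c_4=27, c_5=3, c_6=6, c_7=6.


chi = sum_k (-1)^k c_k.
= (-1)^0*25 + (-1)^1*7 + (-1)^2*2 + (-1)^3*6 + (-1)^4*27 + (-1)^5*3 + (-1)^6*6 + (-1)^7*6
= (25) + (-7) + (2) + (-6) + (27) + (-3) + (6) + (-6)
= 38

38


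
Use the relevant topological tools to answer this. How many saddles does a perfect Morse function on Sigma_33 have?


A perfect Morse function has m_k = b_k.
For Sigma_33: b_0=1, b_1=2g=66, b_2=1.
Saddles m_1 = 2g = 66

66


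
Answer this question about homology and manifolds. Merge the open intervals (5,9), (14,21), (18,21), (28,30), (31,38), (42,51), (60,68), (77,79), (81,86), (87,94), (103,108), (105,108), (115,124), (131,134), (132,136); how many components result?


Sort and merge overlapping open intervals.
Merged: (5,9), (14,21), (28,30), (31,38), (42,51), (60,68), (77,79), (81,86), (87,94), (103,108), (115,124), (131,136).
Number of components = 12

12


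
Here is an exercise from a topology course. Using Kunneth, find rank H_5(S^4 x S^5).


Each S^d has Poincare polynomial 1 + t^d.
The product S^4 x S^5 has Poincare polynomial prod(1+t^d_i).
Expanding: b_0=1, b_4=1, b_5=1, b_9=1.
b_5 = 1

1


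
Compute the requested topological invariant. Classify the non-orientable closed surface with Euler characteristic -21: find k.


chi = 2 - k for closed non-orientable surfaces with k crosscaps.
-21 = 2 - k
k = 2 - (-21) = 23

23


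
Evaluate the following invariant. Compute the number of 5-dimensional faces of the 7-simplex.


Delta^7 has 7+1 vertices. A 5-face is a choice of 5+1 vertices.
f_5 = C(7+1, 5+1) = C(8,6) = 28

28


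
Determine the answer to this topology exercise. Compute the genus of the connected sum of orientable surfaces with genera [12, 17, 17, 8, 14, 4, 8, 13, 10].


Genus is additive under connected sum of orientable surfaces.
g = 12 + 17 + 17 + 8 + 14 + 4 + 8 + 13 + 10 = 103

103


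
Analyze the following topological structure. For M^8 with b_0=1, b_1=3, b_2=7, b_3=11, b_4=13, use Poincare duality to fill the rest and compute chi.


By Poincare duality b_k = b_{8-k}, so full Betti numbers: b_0=1, b_1=3, b_2=7, b_3=11, b_4=13, b_5=11, b_6=7, b_7=3, b_8=1.
chi = sum (-1)^k b_k = 1

1


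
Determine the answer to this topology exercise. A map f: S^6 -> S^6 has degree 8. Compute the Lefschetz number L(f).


On S^6: L(f) = tr(f_0*) + (-1)^6 tr(f_6*) = 1 + (-1)^6 * deg(f).
L(f) = 1 + (-1)^6 * 8 = 1 + 8 = 9

9


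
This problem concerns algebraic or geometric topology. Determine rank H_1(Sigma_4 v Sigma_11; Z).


For a wedge: H_1(A v B) = H_1(A) + H_1(B).
b_1(Sigma_4) = 8, b_1(Sigma_11) = 22.
b_1 = 8 + 22 = 30

30


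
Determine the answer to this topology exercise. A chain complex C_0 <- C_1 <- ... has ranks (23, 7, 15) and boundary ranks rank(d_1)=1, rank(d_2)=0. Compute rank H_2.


rank H_k = rank(ker d_k) - rank(im d_{k+1}).
rank(ker d_2) = rank(C_2) - rank(d_2) = 15 - 0 = 15.
rank(im d_{2+1}) = 0.
rank H_2 = 15 - 0 = 15

15


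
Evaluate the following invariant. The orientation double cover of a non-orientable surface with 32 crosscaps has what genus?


chi(N_32) = 2 - 32 = -30.
Double cover: chi(Sigma_g) = 2 * chi(N_32) = 2*(-30) = -60.
2 - 2g = -60, so g = (2 - (-60))/2 = 62/2 = 31

31


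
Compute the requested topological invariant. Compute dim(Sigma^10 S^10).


Each suspension raises dimension by 1: Sigma S^n = S^{n+1}.
Sigma^10 S^10 = S^{10+10} = S^20

20


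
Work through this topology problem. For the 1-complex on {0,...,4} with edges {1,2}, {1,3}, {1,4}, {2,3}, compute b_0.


Run DFS/union-find over 5 vertices.
V = 5, E = 4.
Number of components = 2

2


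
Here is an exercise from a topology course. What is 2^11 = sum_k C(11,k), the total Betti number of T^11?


b_k(T^11) = C(11,k), so the sum over k is sum_k C(11,k) = 2^11.
Total = 2^11 = 2048

2048


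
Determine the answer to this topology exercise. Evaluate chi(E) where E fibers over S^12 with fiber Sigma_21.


chi(S^12) = 2 (n even), chi(Sigma_21) = 2 - 2*21 = -40.
chi(E) = 2 * (-40) = -80

-80


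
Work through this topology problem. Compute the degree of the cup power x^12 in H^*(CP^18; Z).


|x| = 2 in H^*(CP^n).
|x^12| = 12 * |x| = 12 * 2 = 24

24


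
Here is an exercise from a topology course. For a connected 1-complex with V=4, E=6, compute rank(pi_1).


For a connected graph: rank(pi_1) = b_1 = E - V + 1 = 1 - chi.
chi = V - E = 4 - 6 = -2.
rank = 1 - (-2) = 6 - 4 + 1 = 3

3


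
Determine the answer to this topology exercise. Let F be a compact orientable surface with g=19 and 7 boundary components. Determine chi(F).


For a compact orientable surface with genus g and b boundary components: chi = 2 - 2g - b.
chi = 2 - 2*19 - 7 = 2 - 38 - 7 = -43

-43


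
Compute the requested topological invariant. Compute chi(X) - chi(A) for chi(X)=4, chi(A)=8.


Relative Euler characteristic: chi(X, A) = chi(X) - chi(A).
= 4 - (8) = -4

-4


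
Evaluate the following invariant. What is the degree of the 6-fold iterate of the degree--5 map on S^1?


deg(f) = -5. Degree is multiplicative: deg(f^6) = (deg f)^6.
deg(f^6) = (-5)^6 = 15625

15625


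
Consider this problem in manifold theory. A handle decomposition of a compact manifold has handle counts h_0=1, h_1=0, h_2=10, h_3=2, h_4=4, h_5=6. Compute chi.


Handles of index k contribute (-1)^k to chi (same as CW cells).
chi = (1) + (0) + (10) + (-2) + (4) + (-6) = 7

7


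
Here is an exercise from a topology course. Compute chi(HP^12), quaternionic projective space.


HP^12 has one cell in each dimension 0, 4, ..., 4*12 (12+1 cells, all even-dim).
chi = 12 + 1 = 13

13


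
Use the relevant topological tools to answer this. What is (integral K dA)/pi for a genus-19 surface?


Gauss-Bonnet: integral K dA = 2*pi*chi(M).
chi(Sigma_19) = 2 - 2*19 = -36.
(integral K dA)/pi = 2*chi = 2*(-36) = -72

-72


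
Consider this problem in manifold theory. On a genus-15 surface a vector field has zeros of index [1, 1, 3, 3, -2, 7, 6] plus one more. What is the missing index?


Poincare-Hopf: sum of indices = chi(M).
chi(Sigma_15) = 2 - 2*15 = -28.
Sum of known indices = 19.
x = chi - (sum known) = -28 - (19) = -47

-47


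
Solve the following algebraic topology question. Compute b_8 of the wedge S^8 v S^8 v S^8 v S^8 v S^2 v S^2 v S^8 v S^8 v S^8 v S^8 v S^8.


For a wedge of spheres, H_k (k>0) is free on one generator per sphere of dimension k.
Spheres of dimension 8: count = 9.
b_8 = 9

9


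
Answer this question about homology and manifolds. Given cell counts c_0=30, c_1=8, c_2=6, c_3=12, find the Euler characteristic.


chi = sum_k (-1)^k c_k.
= (-1)^0*30 + (-1)^1*8 + (-1)^2*6 + (-1)^3*12
= (30) + (-8) + (6) + (-12)
= 16

16


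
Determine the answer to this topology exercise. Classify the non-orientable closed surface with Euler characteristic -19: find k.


chi = 2 - k for closed non-orientable surfaces with k crosscaps.
-19 = 2 - k
k = 2 - (-19) = 21

21


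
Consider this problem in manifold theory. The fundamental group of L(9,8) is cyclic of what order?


pi_1(L(p,q)) = Z/pZ for any q coprime to p.
|pi_1(L(9,8))| = 9

9


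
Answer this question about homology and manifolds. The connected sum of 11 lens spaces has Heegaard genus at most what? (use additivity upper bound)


Heegaard genus satisfies g(A#B) <= g(A) + g(B).
Each lens space has g = 1.
Upper bound: 11 * 1 = 11

11


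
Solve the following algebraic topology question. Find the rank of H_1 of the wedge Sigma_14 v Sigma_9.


For a wedge: H_1(A v B) = H_1(A) + H_1(B).
b_1(Sigma_14) = 28, b_1(Sigma_9) = 18.
b_1 = 28 + 18 = 46

46


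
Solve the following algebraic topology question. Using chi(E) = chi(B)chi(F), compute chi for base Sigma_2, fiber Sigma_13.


For a fiber bundle F -> E -> B (with CW structure): chi(E) = chi(B) * chi(F).
chi(Sigma_2) = -2, chi(Sigma_13) = -24.
chi(E) = (-2) * (-24) = 48

48


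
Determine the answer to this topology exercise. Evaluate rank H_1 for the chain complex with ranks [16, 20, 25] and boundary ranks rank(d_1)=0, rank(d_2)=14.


rank H_k = rank(ker d_k) - rank(im d_{k+1}).
rank(ker d_1) = rank(C_1) - rank(d_1) = 20 - 0 = 20.
rank(im d_{1+1}) = 14.
rank H_1 = 20 - 14 = 6

6
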